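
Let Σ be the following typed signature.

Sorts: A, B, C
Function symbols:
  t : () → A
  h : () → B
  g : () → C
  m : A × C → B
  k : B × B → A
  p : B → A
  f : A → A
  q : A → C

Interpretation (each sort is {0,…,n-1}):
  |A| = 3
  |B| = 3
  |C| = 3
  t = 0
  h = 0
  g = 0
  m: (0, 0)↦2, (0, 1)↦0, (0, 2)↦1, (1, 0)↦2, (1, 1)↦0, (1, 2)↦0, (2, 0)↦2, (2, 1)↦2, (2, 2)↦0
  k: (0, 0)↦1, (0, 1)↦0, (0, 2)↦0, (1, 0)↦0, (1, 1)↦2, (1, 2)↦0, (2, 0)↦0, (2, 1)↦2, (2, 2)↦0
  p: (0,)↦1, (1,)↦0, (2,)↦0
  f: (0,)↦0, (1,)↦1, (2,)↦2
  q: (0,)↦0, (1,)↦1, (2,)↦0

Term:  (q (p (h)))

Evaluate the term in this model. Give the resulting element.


value = 1

  h = 0
  (p (h)) = p(0,) = 1
  (q (p (h))) = q(1,) = 1


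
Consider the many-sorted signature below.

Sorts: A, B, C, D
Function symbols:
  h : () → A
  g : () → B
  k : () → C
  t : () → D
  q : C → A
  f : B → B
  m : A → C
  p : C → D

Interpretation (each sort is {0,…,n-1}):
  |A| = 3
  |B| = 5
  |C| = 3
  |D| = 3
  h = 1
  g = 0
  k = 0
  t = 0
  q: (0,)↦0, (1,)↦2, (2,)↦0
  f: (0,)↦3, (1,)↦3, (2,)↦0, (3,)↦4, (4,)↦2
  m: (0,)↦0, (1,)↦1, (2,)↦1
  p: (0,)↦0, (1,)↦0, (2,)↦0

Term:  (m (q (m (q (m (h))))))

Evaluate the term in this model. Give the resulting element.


value = 1

  h = 1
  (m (h)) = m(1,) = 1
  (q (m (h))) = q(1,) = 2
  (m (q (m (h)))) = m(2,) = 1
  (q (m (q (m (h))))) = q(1,) = 2
  (m (q (m (q (m (h)))))) = m(2,) = 1


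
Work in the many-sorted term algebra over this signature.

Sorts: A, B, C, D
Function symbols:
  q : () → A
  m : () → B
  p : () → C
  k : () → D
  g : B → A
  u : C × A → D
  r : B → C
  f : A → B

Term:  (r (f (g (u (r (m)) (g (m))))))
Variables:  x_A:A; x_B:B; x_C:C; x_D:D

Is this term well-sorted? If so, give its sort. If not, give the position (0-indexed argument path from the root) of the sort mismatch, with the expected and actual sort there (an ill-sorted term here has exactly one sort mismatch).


ill-sorted at position [0, 0, 0]: expected B, got D

          (m) : B
        (r (m)) : C
          (m) : B
        (g (m)) : A
      (u (r (m)) (g (m))) : D
    (g (u (r (m)) (g (m)))) : ✗ arg 0 at [0, 0, 0] has sort D, expected B


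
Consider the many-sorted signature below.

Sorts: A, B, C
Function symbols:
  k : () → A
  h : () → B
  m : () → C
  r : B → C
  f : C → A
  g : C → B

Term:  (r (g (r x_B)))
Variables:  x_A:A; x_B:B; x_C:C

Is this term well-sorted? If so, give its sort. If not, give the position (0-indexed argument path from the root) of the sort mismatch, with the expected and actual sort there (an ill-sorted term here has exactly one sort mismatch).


      x_B : B
    (r x_B) : C
  (g (r x_B)) : B
(r (g (r x_B))) : C

well-sorted; sort = C


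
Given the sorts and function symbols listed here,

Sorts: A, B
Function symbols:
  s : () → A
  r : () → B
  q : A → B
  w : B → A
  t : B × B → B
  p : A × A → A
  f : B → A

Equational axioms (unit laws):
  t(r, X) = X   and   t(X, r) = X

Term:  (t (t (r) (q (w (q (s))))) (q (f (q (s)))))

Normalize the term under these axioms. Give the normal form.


normal form = (t (q (w (q (s)))) (q (f (q (s)))))

1. (t (t (r) (q (w (q (s))))) (q (f (q (s)))))  →  (t (q (w (q (s)))) (q (f (q (s)))))


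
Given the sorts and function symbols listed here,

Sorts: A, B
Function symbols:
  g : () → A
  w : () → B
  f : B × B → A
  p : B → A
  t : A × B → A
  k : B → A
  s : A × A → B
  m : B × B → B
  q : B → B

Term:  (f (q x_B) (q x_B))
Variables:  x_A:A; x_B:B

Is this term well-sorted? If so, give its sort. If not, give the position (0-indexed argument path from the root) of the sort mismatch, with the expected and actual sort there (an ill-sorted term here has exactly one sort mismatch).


well-sorted; sort = A

    x_B : B
  (q x_B) : B
    x_B : B
  (q x_B) : B
(f (q x_B) (q x_B)) : A


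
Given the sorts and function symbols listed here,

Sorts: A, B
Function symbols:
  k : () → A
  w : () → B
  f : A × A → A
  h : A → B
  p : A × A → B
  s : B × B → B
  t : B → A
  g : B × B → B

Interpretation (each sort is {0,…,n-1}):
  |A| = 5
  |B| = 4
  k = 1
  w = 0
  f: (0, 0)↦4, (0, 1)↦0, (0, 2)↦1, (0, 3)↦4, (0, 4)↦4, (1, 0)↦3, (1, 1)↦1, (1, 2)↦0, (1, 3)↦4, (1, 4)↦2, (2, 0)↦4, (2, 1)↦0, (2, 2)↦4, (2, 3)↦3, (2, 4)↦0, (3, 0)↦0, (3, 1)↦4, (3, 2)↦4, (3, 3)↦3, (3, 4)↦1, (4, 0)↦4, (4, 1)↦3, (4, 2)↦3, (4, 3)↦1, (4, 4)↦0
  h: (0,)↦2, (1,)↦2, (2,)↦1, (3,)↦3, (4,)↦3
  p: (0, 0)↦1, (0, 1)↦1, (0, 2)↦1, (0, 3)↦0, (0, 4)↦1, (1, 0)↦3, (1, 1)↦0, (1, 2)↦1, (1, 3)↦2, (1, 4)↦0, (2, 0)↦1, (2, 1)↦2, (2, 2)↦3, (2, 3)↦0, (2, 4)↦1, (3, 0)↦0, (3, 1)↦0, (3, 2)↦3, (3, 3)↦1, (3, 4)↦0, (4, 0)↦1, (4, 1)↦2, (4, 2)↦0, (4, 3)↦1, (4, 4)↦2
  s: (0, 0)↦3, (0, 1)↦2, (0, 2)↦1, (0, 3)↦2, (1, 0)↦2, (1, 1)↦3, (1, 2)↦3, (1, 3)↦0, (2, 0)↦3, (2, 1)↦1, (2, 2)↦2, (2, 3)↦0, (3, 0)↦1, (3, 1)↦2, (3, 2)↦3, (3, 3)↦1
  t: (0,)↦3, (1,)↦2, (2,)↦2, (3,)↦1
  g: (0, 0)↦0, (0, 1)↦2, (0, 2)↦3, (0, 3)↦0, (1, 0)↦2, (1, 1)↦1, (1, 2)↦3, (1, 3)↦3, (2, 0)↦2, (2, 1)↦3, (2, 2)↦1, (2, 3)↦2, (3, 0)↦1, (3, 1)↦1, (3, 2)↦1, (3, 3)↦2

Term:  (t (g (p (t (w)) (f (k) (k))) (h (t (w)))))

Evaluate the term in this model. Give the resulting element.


value = 3

  w = 0
  (t (w)) = t(0,) = 3
  k = 1
  k = 1
  (f (k) (k)) = f(1, 1) = 1
  (p (t (w)) (f (k) (k))) = p(3, 1) = 0
  w = 0
  (t (w)) = t(0,) = 3
  (h (t (w))) = h(3,) = 3
  (g (p (t (w)) (f (k) (k))) (h (t (w)))) = g(0, 3) = 0
  (t (g (p (t (w)) (f (k) (k))) (h (t (w))))) = t(0,) = 3


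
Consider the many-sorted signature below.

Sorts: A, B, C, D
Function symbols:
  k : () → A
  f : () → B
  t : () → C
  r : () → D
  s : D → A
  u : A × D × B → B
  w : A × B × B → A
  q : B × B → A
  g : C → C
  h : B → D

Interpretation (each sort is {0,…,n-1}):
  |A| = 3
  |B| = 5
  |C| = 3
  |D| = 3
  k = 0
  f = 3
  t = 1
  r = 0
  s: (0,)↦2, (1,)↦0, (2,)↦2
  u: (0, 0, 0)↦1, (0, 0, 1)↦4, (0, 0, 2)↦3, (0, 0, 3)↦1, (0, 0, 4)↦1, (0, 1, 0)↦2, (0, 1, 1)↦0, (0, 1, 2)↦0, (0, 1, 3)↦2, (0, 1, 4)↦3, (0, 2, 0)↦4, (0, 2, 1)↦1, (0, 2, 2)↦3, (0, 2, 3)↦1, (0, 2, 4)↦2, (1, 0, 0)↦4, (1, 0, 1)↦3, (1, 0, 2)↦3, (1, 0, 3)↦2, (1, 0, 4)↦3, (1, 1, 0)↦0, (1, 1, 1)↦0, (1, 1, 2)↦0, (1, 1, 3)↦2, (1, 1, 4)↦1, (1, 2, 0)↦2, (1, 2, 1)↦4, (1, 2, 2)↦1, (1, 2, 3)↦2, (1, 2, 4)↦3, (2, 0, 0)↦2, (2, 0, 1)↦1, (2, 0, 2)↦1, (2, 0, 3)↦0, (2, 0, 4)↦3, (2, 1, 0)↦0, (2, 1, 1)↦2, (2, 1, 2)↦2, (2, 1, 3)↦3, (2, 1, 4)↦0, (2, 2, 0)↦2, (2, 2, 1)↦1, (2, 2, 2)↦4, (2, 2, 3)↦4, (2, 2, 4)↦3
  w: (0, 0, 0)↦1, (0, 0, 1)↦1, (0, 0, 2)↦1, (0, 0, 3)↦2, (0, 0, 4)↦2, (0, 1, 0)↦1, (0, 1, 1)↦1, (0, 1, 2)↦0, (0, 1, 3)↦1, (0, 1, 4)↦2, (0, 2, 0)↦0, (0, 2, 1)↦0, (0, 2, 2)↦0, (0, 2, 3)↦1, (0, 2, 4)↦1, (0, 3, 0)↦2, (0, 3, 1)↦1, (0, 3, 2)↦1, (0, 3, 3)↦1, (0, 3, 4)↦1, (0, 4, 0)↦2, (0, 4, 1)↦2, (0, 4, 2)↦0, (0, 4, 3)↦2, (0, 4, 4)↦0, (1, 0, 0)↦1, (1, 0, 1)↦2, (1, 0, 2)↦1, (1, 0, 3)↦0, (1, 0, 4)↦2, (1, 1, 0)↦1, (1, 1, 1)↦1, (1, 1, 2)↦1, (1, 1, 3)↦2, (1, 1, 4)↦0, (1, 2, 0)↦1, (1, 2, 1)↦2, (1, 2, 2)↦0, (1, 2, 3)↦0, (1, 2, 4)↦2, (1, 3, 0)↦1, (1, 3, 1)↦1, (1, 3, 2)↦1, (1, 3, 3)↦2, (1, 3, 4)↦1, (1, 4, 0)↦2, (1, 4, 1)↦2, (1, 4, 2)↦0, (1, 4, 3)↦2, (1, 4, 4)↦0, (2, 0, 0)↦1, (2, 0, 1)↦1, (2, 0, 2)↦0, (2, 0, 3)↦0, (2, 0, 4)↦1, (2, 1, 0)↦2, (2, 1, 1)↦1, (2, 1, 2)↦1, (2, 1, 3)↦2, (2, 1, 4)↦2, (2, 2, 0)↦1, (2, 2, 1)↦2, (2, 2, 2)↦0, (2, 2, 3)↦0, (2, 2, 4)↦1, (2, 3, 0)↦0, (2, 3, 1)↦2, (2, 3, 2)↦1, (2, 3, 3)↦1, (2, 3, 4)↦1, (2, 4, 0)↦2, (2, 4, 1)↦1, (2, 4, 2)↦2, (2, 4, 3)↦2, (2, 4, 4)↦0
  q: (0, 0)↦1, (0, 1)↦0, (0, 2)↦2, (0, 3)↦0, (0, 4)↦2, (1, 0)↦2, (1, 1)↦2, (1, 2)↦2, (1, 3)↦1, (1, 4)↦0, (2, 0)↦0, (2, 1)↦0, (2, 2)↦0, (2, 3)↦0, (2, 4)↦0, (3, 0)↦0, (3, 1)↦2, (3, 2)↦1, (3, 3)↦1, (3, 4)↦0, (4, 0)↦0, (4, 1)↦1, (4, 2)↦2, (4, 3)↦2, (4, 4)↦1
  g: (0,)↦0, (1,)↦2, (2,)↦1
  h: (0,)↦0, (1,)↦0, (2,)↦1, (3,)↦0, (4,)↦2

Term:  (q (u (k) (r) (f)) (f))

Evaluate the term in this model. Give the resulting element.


value = 1

  k = 0
  r = 0
  f = 3
  (u (k) (r) (f)) = u(0, 0, 3) = 1
  f = 3
  (q (u (k) (r) (f)) (f)) = q(1, 3) = 1


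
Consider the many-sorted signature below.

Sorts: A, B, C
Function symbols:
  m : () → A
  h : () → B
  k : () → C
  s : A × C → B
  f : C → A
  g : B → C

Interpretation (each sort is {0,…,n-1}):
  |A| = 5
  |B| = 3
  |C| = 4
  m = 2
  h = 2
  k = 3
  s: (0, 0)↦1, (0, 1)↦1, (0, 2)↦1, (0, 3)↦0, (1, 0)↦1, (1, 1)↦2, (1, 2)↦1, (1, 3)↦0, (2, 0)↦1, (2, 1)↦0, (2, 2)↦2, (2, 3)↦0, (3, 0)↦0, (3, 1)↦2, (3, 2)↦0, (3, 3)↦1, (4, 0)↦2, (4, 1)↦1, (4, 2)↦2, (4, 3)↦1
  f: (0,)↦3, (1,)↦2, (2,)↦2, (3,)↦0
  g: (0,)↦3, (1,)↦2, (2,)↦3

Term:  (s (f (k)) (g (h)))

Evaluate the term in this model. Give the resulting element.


value = 0

  k = 3
  (f (k)) = f(3,) = 0
  h = 2
  (g (h)) = g(2,) = 3
  (s (f (k)) (g (h))) = s(0, 3) = 0


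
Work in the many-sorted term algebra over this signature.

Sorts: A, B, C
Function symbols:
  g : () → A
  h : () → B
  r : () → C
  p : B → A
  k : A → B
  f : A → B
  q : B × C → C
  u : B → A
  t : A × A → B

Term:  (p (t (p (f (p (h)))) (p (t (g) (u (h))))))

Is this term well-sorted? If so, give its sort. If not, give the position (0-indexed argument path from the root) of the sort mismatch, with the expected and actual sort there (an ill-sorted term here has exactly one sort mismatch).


well-sorted; sort = A

          (h) : B
        (p (h)) : A
      (f (p (h))) : B
    (p (f (p (h)))) : A
        (g) : A
          (h) : B
        (u (h)) : A
      (t (g) (u (h))) : B
    (p (t (g) (u (h)))) : A
  (t (p (f (p (h)))) (p (t (g) (u (h))))) : B
(p (t (p (f (p (h)))) (p (t (g) (u (h)))))) : A


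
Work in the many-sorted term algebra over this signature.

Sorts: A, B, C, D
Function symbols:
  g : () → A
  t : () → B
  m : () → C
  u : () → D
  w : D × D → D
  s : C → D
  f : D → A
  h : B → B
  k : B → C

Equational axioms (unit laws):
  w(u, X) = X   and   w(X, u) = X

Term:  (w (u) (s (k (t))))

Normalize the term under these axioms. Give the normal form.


1. (w (u) (s (k (t))))  →  (s (k (t)))

normal form = (s (k (t)))


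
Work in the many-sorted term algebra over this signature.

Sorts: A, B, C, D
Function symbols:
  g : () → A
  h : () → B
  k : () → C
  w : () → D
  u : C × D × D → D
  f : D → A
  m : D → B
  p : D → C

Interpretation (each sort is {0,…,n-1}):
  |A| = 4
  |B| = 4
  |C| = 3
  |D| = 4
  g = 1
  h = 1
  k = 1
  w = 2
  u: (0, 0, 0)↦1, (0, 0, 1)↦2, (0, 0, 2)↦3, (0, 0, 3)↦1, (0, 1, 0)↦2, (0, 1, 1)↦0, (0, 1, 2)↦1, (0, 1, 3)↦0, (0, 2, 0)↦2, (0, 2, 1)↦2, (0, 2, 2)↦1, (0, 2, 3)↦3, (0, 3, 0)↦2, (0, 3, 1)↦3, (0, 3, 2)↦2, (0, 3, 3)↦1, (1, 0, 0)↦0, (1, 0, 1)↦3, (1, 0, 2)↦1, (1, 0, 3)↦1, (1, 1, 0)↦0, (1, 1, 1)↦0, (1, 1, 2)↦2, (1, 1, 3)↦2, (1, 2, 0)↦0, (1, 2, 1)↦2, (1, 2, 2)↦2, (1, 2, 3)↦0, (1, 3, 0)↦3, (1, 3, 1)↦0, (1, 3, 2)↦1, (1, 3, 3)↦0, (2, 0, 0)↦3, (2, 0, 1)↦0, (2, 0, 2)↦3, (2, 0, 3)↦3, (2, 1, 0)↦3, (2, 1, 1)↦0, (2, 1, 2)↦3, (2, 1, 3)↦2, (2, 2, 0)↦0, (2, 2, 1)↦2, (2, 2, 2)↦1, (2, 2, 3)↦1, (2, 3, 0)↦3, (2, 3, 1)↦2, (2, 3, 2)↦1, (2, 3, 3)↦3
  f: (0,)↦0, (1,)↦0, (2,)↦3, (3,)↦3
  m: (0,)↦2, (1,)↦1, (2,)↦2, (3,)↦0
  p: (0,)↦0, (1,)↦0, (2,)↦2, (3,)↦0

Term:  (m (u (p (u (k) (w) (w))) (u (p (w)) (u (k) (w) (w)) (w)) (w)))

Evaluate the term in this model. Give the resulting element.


  k = 1
  w = 2
  w = 2
  (u (k) (w) (w)) = u(1, 2, 2) = 2
  (p (u (k) (w) (w))) = p(2,) = 2
  w = 2
  (p (w)) = p(2,) = 2
  k = 1
  w = 2
  w = 2
  (u (k) (w) (w)) = u(1, 2, 2) = 2
  w = 2
  (u (p (w)) (u (k) (w) (w)) (w)) = u(2, 2, 2) = 1
  w = 2
  (u (p (u (k) (w) (w))) (u (p (w)) (u (k) (w) (w)) (w)) (w)) = u(2, 1, 2) = 3
  (m (u (p (u (k) (w) (w))) (u (p (w)) (u (k) (w) (w)) (w)) (w))) = m(3,) = 0

value = 0


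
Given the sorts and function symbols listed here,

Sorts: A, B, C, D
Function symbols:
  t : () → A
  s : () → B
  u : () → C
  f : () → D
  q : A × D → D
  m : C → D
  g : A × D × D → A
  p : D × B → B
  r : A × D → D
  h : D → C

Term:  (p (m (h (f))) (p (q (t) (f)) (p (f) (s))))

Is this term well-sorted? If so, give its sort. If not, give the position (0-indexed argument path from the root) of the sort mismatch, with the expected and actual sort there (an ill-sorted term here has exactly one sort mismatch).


well-sorted; sort = B

      (f) : D
    (h (f)) : C
  (m (h (f))) : D
      (t) : A
      (f) : D
    (q (t) (f)) : D
      (f) : D
      (s) : B
    (p (f) (s)) : B
  (p (q (t) (f)) (p (f) (s))) : B
(p (m (h (f))) (p (q (t) (f)) (p (f) (s)))) : B


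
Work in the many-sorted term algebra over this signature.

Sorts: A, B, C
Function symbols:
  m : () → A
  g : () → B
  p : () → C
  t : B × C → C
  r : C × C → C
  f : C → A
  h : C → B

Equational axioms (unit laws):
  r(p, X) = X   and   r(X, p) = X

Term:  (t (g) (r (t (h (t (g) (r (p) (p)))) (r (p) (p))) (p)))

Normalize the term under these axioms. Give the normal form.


normal form = (t (g) (t (h (t (g) (p))) (p)))

1. (t (g) (r (t (h (t (g) (r (p) (p)))) (r (p) (p))) (p)))  →  (t (g) (t (h (t (g) (r (p) (p)))) (r (p) (p))))
2. (t (g) (t (h (t (g) (r (p) (p)))) (r (p) (p))))  →  (t (g) (t (h (t (g) (p))) (r (p) (p))))
3. (t (g) (t (h (t (g) (p))) (r (p) (p))))  →  (t (g) (t (h (t (g) (p))) (p)))


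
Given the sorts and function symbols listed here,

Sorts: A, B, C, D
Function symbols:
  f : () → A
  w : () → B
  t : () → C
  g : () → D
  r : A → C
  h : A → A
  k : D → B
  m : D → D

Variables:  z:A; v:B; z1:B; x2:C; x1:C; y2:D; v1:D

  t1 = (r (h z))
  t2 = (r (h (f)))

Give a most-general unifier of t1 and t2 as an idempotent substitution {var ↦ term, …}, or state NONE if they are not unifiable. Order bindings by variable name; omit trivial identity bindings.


{z ↦ (f)}


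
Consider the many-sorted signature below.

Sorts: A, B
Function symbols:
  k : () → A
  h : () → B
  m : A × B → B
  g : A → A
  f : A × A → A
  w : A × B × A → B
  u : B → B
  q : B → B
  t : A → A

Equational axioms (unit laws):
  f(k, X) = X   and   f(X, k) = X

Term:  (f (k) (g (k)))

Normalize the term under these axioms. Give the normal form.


normal form = (g (k))

1. (f (k) (g (k)))  →  (g (k))


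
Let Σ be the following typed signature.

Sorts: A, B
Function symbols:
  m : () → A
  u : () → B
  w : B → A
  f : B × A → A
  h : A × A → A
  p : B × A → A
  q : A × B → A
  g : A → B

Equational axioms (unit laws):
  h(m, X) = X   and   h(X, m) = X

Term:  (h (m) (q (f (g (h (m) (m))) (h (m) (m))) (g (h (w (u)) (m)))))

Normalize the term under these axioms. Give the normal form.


1. (h (m) (q (f (g (h (m) (m))) (h (m) (m))) (g (h (w (u)) (m)))))  →  (q (f (g (h (m) (m))) (h (m) (m))) (g (h (w (u)) (m))))
2. (q (f (g (h (m) (m))) (h (m) (m))) (g (h (w (u)) (m))))  →  (q (f (g (m)) (h (m) (m))) (g (h (w (u)) (m))))
3. (q (f (g (m)) (h (m) (m))) (g (h (w (u)) (m))))  →  (q (f (g (m)) (m)) (g (h (w (u)) (m))))
4. (q (f (g (m)) (m)) (g (h (w (u)) (m))))  →  (q (f (g (m)) (m)) (g (w (u))))

normal form = (q (f (g (m)) (m)) (g (w (u))))


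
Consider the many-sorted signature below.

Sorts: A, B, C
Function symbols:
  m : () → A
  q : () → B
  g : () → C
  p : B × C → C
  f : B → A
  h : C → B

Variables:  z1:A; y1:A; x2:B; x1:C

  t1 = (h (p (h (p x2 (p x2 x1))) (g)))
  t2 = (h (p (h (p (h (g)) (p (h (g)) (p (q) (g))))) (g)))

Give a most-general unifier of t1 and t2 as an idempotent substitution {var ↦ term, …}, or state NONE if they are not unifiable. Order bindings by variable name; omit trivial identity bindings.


{x1 ↦ (p (q) (g)), x2 ↦ (h (g))}


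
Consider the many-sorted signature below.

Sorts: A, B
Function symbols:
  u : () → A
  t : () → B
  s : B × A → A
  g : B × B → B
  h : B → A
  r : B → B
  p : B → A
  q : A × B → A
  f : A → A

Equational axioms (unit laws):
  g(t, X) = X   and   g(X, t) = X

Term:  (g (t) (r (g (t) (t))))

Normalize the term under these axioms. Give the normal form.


1. (g (t) (r (g (t) (t))))  →  (r (g (t) (t)))
2. (r (g (t) (t)))  →  (r (t))

normal form = (r (t))


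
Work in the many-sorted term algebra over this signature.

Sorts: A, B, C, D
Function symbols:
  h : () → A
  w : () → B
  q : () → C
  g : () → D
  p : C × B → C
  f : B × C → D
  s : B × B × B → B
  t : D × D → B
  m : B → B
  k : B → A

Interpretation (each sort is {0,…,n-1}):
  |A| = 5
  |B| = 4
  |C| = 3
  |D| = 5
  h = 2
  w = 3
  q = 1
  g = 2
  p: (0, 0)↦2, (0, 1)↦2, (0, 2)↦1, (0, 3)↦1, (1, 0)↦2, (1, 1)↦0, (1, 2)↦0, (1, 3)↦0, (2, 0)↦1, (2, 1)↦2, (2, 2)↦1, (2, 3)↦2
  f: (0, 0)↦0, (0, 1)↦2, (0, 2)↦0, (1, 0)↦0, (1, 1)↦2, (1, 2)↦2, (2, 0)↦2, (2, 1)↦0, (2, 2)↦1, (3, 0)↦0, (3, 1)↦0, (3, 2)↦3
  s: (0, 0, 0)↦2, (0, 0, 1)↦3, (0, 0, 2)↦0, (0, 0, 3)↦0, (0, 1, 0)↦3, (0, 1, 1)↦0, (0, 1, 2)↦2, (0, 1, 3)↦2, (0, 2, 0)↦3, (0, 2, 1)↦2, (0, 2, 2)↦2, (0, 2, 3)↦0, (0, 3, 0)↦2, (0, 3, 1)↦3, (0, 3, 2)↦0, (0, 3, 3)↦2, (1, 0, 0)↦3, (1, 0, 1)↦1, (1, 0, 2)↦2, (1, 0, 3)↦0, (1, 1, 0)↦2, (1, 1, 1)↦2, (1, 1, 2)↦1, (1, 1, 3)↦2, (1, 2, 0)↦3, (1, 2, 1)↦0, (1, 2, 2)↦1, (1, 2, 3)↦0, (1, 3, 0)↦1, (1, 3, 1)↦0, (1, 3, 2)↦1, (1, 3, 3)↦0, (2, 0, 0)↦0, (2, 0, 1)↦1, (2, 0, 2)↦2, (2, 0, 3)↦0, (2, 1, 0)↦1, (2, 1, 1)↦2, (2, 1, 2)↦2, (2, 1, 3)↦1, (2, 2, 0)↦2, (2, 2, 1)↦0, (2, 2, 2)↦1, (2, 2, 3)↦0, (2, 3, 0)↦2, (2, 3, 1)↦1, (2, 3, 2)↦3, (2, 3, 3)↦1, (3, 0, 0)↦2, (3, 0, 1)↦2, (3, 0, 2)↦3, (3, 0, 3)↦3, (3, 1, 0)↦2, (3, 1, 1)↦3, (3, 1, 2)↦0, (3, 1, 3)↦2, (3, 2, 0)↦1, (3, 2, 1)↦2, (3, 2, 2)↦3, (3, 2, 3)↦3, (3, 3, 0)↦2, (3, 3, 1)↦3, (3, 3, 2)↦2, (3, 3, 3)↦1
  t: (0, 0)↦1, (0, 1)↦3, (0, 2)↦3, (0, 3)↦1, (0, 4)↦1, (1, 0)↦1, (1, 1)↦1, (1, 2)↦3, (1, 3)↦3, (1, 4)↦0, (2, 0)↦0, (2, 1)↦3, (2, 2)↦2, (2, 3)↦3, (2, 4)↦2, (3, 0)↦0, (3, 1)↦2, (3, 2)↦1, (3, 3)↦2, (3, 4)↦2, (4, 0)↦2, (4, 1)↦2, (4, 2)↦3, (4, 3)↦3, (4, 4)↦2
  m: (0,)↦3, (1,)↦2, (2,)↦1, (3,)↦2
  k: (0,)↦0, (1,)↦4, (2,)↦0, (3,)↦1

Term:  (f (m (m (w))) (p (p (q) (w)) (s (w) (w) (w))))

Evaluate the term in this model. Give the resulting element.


value = 2

  w = 3
  (m (w)) = m(3,) = 2
  (m (m (w))) = m(2,) = 1
  q = 1
  w = 3
  (p (q) (w)) = p(1, 3) = 0
  w = 3
  w = 3
  w = 3
  (s (w) (w) (w)) = s(3, 3, 3) = 1
  (p (p (q) (w)) (s (w) (w) (w))) = p(0, 1) = 2
  (f (m (m (w))) (p (p (q) (w)) (s (w) (w) (w)))) = f(1, 2) = 2


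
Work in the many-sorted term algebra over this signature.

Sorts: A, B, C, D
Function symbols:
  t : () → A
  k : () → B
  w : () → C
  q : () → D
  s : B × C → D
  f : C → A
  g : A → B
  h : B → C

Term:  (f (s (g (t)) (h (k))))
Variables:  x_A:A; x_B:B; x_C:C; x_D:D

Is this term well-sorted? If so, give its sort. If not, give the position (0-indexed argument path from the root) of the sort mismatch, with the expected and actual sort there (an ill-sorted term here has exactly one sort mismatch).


ill-sorted at position [0]: expected C, got D

      (t) : A
    (g (t)) : B
      (k) : B
    (h (k)) : C
  (s (g (t)) (h (k))) : D
(f (s (g (t)) (h (k)))) : ✗ arg 0 at [0] has sort D, expected C


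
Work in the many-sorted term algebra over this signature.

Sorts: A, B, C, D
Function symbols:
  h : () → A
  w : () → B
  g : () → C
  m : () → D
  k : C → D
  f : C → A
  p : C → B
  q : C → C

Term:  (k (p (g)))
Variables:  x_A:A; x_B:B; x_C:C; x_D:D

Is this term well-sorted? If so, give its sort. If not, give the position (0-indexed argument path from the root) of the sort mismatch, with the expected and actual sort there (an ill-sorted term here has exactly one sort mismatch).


ill-sorted at position [0]: expected C, got B

    (g) : C
  (p (g)) : B
(k (p (g))) : ✗ arg 0 at [0] has sort B, expected C


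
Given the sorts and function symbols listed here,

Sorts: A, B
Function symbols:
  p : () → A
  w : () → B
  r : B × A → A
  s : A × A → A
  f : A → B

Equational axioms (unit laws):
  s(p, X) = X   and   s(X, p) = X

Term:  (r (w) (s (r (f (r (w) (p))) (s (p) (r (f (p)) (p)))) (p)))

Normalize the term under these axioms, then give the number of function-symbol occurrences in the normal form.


size = 11

1. (r (w) (s (r (f (r (w) (p))) (s (p) (r (f (p)) (p)))) (p)))  →  (r (w) (r (f (r (w) (p))) (s (p) (r (f (p)) (p)))))
2. (r (w) (r (f (r (w) (p))) (s (p) (r (f (p)) (p)))))  →  (r (w) (r (f (r (w) (p))) (r (f (p)) (p))))
normal form: (r (w) (r (f (r (w) (p))) (r (f (p)) (p))))


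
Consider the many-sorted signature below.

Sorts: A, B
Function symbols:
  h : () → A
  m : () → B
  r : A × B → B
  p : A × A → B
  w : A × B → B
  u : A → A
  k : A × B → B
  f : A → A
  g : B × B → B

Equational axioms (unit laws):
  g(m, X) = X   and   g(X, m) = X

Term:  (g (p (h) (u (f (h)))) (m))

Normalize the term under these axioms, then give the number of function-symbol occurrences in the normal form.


1. (g (p (h) (u (f (h)))) (m))  →  (p (h) (u (f (h))))
normal form: (p (h) (u (f (h))))

size = 5


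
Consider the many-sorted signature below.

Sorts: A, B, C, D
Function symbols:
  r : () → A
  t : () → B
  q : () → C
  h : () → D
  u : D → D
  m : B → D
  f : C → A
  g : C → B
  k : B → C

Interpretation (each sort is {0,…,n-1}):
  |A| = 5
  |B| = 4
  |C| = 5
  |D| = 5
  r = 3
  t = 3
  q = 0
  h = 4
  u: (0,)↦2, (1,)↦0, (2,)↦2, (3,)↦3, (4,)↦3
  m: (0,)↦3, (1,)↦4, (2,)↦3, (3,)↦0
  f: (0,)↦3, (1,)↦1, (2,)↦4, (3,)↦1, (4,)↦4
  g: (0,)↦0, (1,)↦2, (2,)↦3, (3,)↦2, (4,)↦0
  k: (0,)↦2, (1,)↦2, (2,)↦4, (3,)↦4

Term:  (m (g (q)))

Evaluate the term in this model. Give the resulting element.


  q = 0
  (g (q)) = g(0,) = 0
  (m (g (q))) = m(0,) = 3

value = 3


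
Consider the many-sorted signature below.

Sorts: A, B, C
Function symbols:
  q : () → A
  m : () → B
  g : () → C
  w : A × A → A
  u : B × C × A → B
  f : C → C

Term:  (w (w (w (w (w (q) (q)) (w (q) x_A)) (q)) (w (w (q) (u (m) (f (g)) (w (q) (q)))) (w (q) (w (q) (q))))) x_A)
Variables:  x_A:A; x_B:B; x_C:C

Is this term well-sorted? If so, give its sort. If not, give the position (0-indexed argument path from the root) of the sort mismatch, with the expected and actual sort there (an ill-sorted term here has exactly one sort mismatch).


ill-sorted at position [0, 1, 0, 1]: expected A, got B

          (q) : A
          (q) : A
        (w (q) (q)) : A
          (q) : A
          x_A : A
        (w (q) x_A) : A
      (w (w (q) (q)) (w (q) x_A)) : A
      (q) : A
    (w (w (w (q) (q)) (w (q) x_A)) (q)) : A
        (q) : A
          (m) : B
            (g) : C
          (f (g)) : C
            (q) : A
            (q) : A
          (w (q) (q)) : A
        (u (m) (f (g)) (w (q) (q))) : B
      (w (q) (u (m) (f (g)) (w (q) (q)))) : ✗ arg 1 at [0, 1, 0, 1] has sort B, expected A
        (q) : A
          (q) : A
          (q) : A
        (w (q) (q)) : A
      (w (q) (w (q) (q))) : A
  x_A : A


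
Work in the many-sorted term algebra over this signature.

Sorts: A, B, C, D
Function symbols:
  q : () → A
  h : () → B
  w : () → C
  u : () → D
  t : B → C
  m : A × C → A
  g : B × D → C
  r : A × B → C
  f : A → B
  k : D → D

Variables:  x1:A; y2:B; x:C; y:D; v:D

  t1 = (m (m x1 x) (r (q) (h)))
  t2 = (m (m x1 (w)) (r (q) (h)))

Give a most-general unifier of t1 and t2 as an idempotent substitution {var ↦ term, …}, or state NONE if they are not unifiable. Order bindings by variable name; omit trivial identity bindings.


{x ↦ (w)}


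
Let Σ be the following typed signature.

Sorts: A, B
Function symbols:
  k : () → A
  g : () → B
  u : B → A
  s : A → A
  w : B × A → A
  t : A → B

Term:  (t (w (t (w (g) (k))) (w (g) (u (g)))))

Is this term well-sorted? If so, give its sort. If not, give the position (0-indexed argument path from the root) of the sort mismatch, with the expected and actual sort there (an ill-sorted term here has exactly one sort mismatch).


        (g) : B
        (k) : A
      (w (g) (k)) : A
    (t (w (g) (k))) : B
      (g) : B
        (g) : B
      (u (g)) : A
    (w (g) (u (g))) : A
  (w (t (w (g) (k))) (w (g) (u (g)))) : A
(t (w (t (w (g) (k))) (w (g) (u (g))))) : B

well-sorted; sort = B


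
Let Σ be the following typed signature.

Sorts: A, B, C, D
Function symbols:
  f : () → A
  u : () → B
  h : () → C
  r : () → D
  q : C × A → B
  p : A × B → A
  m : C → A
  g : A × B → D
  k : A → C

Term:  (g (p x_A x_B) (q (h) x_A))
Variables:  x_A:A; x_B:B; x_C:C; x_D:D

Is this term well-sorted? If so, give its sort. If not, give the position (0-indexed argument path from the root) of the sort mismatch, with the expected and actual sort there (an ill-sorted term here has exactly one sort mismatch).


well-sorted; sort = D

    x_A : A
    x_B : B
  (p x_A x_B) : A
    (h) : C
    x_A : A
  (q (h) x_A) : B
(g (p x_A x_B) (q (h) x_A)) : D


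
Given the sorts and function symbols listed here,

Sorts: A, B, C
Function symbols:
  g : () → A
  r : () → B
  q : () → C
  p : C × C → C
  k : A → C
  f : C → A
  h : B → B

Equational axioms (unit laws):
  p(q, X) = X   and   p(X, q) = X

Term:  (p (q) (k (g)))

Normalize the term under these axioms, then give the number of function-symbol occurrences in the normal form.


size = 2

1. (p (q) (k (g)))  →  (k (g))
normal form: (k (g))


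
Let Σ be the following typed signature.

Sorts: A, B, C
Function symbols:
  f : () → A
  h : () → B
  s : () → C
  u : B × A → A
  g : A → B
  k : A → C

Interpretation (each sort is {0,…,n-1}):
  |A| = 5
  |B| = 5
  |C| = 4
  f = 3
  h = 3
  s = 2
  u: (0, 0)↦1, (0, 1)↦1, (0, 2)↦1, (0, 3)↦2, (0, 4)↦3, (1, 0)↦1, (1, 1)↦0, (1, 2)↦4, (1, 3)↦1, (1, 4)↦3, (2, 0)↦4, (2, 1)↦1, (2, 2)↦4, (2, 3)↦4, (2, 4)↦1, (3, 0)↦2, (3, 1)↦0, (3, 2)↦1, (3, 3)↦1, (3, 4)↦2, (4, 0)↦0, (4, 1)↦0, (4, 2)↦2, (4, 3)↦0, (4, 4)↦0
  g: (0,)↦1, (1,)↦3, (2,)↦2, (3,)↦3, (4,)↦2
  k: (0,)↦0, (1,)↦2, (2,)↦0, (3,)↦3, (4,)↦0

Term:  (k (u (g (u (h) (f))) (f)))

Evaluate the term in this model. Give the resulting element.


value = 2

  h = 3
  f = 3
  (u (h) (f)) = u(3, 3) = 1
  (g (u (h) (f))) = g(1,) = 3
  f = 3
  (u (g (u (h) (f))) (f)) = u(3, 3) = 1
  (k (u (g (u (h) (f))) (f))) = k(1,) = 2


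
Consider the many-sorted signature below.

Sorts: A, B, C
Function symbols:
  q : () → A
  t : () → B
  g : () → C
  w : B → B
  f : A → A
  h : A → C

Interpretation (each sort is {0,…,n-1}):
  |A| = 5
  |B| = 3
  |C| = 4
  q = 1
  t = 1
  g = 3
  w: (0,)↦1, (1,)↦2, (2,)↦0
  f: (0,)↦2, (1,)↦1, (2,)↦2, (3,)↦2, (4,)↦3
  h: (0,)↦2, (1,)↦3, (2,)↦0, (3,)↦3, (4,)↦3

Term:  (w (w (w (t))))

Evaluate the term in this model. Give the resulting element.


  t = 1
  (w (t)) = w(1,) = 2
  (w (w (t))) = w(2,) = 0
  (w (w (w (t)))) = w(0,) = 1

value = 1


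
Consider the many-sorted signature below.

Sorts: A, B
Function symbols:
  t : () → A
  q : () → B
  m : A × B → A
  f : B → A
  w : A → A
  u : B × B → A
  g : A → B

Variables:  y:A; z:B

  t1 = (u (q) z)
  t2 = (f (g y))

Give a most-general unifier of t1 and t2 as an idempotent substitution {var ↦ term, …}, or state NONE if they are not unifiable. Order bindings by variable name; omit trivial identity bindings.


head clash or occurs-check failure — not unifiable

NONE (not unifiable)


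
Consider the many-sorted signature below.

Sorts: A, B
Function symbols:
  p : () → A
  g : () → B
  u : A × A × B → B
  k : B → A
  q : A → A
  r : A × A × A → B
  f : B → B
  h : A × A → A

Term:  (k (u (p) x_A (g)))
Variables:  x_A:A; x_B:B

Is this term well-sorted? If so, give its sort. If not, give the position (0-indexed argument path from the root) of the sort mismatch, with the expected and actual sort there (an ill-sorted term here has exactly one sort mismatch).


    (p) : A
    x_A : A
    (g) : B
  (u (p) x_A (g)) : B
(k (u (p) x_A (g))) : A

well-sorted; sort = A


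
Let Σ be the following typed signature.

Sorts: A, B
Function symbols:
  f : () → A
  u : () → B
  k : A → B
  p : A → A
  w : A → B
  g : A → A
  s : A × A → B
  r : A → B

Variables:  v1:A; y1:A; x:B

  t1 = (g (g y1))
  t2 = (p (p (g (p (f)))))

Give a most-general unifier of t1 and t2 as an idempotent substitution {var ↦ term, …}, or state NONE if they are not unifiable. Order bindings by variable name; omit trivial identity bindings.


NONE (not unifiable)

head clash or occurs-check failure — not unifiable


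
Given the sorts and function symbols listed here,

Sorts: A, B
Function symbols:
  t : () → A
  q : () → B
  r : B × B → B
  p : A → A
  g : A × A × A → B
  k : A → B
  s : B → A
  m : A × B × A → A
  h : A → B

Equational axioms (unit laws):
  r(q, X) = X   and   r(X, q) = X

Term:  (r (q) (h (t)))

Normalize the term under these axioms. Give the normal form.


1. (r (q) (h (t)))  →  (h (t))

normal form = (h (t))


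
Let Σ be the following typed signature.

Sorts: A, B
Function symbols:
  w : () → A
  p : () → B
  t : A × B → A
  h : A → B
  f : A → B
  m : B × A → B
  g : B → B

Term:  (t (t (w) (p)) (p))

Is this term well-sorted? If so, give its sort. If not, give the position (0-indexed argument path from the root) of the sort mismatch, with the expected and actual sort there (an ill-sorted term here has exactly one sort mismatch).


    (w) : A
    (p) : B
  (t (w) (p)) : A
  (p) : B
(t (t (w) (p)) (p)) : A

well-sorted; sort = A


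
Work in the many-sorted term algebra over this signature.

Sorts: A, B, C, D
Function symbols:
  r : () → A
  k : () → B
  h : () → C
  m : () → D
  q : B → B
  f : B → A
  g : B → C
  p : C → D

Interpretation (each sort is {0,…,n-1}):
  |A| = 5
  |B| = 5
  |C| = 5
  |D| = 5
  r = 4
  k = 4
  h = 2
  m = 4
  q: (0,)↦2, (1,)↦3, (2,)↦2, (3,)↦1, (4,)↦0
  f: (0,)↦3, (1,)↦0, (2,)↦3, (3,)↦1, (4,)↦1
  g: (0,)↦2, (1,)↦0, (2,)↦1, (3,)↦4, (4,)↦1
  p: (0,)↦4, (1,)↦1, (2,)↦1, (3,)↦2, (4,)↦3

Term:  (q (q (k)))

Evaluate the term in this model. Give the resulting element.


value = 2

  k = 4
  (q (k)) = q(4,) = 0
  (q (q (k))) = q(0,) = 2


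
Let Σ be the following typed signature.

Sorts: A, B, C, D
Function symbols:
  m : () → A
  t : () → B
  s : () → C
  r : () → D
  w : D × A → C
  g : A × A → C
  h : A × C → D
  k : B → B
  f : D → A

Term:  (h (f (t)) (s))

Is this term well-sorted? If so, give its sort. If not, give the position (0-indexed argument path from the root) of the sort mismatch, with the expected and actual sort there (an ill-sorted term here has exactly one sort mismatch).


ill-sorted at position [0, 0]: expected D, got B

    (t) : B
  (f (t)) : ✗ arg 0 at [0, 0] has sort B, expected D
  (s) : C


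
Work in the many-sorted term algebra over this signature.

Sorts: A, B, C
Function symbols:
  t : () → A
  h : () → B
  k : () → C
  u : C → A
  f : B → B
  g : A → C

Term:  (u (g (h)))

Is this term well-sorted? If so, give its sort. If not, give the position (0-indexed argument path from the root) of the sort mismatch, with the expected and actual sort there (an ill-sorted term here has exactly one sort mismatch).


ill-sorted at position [0, 0]: expected A, got B

    (h) : B
  (g (h)) : ✗ arg 0 at [0, 0] has sort B, expected A


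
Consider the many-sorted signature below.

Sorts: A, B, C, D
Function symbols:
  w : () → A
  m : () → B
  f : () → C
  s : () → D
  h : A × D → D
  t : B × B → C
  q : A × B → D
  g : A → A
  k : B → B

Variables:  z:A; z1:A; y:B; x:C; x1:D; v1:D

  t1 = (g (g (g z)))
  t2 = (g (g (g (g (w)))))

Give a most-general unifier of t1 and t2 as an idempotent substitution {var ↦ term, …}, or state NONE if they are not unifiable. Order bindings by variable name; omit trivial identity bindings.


{z ↦ (g (w))}


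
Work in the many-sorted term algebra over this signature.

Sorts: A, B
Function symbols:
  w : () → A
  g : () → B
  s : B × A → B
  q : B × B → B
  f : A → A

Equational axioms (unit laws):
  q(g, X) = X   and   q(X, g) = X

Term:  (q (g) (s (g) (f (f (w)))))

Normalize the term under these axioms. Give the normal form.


1. (q (g) (s (g) (f (f (w)))))  →  (s (g) (f (f (w))))

normal form = (s (g) (f (f (w))))


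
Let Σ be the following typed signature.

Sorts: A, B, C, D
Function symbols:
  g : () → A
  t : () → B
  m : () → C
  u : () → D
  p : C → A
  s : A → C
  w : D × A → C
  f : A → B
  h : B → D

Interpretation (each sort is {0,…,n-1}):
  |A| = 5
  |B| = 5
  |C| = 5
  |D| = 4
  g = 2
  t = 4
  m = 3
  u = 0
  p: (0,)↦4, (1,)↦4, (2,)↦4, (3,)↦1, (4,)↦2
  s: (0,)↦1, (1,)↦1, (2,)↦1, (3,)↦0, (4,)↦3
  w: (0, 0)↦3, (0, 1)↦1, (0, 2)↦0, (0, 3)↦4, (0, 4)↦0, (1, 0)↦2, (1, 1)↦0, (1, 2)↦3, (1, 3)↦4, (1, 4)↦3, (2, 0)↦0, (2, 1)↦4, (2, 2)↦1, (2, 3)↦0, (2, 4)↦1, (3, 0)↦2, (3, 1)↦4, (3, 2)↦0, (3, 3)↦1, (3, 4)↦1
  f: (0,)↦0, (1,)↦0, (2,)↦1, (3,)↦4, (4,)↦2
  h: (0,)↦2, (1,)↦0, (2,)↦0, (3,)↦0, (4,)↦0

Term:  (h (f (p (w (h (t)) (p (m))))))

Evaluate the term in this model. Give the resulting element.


  t = 4
  (h (t)) = h(4,) = 0
  m = 3
  (p (m)) = p(3,) = 1
  (w (h (t)) (p (m))) = w(0, 1) = 1
  (p (w (h (t)) (p (m)))) = p(1,) = 4
  (f (p (w (h (t)) (p (m))))) = f(4,) = 2
  (h (f (p (w (h (t)) (p (m)))))) = h(2,) = 0

value = 0


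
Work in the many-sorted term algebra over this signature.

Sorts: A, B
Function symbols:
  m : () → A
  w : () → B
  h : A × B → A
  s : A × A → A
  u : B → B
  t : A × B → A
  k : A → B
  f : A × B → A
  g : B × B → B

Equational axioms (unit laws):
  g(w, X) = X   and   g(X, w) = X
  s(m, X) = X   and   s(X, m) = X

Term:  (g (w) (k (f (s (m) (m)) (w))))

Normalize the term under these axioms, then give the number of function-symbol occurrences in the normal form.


1. (g (w) (k (f (s (m) (m)) (w))))  →  (k (f (s (m) (m)) (w)))
2. (k (f (s (m) (m)) (w)))  →  (k (f (m) (w)))
normal form: (k (f (m) (w)))

size = 4


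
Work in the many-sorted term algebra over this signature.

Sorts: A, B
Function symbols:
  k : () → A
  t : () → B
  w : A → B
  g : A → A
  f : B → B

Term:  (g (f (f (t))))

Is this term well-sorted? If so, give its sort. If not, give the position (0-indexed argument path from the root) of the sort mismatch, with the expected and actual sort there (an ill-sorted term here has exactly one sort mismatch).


      (t) : B
    (f (t)) : B
  (f (f (t))) : B
(g (f (f (t)))) : ✗ arg 0 at [0] has sort B, expected A

ill-sorted at position [0]: expected A, got B


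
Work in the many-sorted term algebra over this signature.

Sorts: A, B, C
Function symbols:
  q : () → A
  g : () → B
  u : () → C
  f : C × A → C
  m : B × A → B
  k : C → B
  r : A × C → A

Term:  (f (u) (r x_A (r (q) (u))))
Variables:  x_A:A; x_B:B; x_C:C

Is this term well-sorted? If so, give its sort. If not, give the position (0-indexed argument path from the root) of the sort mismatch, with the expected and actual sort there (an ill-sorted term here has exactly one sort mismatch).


  (u) : C
    x_A : A
      (q) : A
      (u) : C
    (r (q) (u)) : A
  (r x_A (r (q) (u))) : ✗ arg 1 at [1, 1] has sort A, expected C

ill-sorted at position [1, 1]: expected C, got A


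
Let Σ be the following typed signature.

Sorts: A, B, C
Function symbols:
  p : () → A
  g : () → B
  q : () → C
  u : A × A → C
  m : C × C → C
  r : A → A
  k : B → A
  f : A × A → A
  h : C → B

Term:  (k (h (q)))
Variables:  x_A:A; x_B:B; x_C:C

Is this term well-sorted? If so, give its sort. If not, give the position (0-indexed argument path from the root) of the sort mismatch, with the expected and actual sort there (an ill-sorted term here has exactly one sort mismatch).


well-sorted; sort = A

    (q) : C
  (h (q)) : B
(k (h (q))) : A


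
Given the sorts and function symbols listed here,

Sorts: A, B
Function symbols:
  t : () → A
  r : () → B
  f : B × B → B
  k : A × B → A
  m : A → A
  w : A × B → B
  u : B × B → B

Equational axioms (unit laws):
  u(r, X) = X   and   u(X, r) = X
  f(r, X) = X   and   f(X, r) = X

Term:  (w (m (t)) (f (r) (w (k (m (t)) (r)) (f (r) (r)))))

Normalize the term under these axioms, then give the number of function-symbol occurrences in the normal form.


1. (w (m (t)) (f (r) (w (k (m (t)) (r)) (f (r) (r)))))  →  (w (m (t)) (w (k (m (t)) (r)) (f (r) (r))))
2. (w (m (t)) (w (k (m (t)) (r)) (f (r) (r))))  →  (w (m (t)) (w (k (m (t)) (r)) (r)))
normal form: (w (m (t)) (w (k (m (t)) (r)) (r)))

size = 9


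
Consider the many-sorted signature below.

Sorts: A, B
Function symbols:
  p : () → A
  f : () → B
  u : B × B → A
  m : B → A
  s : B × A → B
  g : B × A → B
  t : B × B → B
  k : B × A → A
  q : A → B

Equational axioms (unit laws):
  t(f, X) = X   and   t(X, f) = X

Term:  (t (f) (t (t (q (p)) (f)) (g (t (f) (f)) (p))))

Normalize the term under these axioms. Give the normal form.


1. (t (f) (t (t (q (p)) (f)) (g (t (f) (f)) (p))))  →  (t (t (q (p)) (f)) (g (t (f) (f)) (p)))
2. (t (t (q (p)) (f)) (g (t (f) (f)) (p)))  →  (t (q (p)) (g (t (f) (f)) (p)))
3. (t (q (p)) (g (t (f) (f)) (p)))  →  (t (q (p)) (g (f) (p)))

normal form = (t (q (p)) (g (f) (p)))


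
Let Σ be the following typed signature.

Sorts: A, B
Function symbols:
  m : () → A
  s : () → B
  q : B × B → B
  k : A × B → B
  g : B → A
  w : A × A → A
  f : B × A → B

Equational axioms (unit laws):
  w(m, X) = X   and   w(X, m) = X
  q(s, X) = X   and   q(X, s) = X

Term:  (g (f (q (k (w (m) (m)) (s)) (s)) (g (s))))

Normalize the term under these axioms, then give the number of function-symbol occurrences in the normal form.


size = 7

1. (g (f (q (k (w (m) (m)) (s)) (s)) (g (s))))  →  (g (f (k (w (m) (m)) (s)) (g (s))))
2. (g (f (k (w (m) (m)) (s)) (g (s))))  →  (g (f (k (m) (s)) (g (s))))
normal form: (g (f (k (m) (s)) (g (s))))


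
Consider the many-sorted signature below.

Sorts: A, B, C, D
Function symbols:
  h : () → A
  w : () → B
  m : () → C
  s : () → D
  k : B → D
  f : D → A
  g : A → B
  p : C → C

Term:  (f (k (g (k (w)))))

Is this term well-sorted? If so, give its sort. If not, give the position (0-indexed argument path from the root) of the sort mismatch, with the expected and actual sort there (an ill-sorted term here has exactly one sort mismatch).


ill-sorted at position [0, 0, 0]: expected A, got D

        (w) : B
      (k (w)) : D
    (g (k (w))) : ✗ arg 0 at [0, 0, 0] has sort D, expected A


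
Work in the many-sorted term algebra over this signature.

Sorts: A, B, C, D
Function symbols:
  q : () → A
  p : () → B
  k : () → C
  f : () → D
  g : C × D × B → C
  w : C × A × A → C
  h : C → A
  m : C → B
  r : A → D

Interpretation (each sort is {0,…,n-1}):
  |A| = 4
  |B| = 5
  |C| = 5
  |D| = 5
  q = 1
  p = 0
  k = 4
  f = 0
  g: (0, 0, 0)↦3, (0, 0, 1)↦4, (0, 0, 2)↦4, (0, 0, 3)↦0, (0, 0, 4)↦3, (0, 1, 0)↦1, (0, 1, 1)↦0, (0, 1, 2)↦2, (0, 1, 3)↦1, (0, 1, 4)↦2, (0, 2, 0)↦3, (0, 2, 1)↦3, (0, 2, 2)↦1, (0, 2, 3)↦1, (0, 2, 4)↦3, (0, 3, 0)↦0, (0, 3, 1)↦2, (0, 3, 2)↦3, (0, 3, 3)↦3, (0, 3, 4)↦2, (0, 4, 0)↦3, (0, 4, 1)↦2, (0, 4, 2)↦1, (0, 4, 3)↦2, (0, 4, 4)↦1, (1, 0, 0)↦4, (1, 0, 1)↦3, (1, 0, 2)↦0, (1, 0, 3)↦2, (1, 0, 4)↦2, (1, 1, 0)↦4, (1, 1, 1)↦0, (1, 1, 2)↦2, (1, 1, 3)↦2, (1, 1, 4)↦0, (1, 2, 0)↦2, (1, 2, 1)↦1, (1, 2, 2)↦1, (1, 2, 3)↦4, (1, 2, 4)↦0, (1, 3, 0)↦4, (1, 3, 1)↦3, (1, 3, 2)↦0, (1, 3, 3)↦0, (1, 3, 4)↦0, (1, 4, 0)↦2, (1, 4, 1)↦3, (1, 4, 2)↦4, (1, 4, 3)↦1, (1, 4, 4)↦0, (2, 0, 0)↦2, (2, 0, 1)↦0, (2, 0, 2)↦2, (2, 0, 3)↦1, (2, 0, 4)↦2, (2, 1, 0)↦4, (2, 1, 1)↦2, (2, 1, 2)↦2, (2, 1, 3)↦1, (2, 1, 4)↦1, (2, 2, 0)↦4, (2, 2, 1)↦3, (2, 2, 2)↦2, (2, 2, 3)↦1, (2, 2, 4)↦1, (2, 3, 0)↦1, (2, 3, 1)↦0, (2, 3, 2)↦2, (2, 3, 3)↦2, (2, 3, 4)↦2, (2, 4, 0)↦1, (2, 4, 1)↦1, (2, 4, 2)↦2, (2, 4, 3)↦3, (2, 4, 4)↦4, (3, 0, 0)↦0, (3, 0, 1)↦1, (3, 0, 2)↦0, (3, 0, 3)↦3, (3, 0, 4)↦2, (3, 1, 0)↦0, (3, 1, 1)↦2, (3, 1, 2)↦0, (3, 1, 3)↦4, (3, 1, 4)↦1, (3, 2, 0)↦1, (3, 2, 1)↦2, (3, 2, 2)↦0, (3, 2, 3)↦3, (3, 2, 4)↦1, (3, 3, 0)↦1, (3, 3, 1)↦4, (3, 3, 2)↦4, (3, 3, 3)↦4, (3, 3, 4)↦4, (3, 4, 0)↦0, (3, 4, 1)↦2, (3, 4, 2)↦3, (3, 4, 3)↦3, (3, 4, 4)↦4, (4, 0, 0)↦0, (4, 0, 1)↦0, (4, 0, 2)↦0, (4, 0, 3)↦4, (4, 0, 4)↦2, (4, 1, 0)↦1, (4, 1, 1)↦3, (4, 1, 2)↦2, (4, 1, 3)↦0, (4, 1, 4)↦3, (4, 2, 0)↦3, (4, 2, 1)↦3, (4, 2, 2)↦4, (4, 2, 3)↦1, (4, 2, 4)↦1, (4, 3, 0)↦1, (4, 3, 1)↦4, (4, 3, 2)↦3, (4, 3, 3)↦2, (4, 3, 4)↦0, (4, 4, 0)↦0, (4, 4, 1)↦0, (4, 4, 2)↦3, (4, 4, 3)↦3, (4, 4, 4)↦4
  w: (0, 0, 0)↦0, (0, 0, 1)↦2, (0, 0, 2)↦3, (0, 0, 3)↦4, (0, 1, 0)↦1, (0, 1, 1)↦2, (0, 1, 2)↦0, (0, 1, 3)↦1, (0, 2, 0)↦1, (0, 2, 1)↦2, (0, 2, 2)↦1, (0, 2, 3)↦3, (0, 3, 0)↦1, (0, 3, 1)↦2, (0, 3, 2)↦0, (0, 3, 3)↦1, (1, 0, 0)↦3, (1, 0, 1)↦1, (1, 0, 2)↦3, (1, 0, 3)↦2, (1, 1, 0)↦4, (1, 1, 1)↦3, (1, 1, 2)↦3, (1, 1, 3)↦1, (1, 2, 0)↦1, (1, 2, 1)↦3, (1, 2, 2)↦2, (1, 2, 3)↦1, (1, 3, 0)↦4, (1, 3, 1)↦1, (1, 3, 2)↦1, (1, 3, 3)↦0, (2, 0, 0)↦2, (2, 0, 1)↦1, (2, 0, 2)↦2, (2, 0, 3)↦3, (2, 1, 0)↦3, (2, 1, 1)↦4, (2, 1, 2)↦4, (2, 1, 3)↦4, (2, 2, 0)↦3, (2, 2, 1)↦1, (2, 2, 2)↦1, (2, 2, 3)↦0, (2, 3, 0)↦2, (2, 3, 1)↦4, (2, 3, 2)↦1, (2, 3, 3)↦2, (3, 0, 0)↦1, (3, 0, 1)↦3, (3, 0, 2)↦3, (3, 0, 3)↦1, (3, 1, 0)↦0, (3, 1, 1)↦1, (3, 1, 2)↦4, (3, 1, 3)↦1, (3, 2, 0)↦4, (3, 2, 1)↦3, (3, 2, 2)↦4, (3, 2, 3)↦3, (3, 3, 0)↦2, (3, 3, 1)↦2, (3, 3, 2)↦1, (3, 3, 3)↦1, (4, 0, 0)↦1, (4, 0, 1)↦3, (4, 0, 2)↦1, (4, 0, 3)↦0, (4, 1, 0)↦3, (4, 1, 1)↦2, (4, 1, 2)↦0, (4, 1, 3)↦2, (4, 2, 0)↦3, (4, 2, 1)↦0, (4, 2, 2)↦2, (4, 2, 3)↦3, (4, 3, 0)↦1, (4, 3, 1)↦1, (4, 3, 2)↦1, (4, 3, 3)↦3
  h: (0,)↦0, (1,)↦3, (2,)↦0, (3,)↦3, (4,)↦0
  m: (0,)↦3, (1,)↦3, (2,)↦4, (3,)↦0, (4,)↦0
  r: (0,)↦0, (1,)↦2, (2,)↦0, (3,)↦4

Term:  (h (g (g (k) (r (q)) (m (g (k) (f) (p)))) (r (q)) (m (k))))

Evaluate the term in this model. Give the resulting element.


value = 0

  k = 4
  q = 1
  (r (q)) = r(1,) = 2
  k = 4
  f = 0
  p = 0
  (g (k) (f) (p)) = g(4, 0, 0) = 0
  (m (g (k) (f) (p))) = m(0,) = 3
  (g (k) (r (q)) (m (g (k) (f) (p)))) = g(4, 2, 3) = 1
  q = 1
  (r (q)) = r(1,) = 2
  k = 4
  (m (k)) = m(4,) = 0
  (g (g (k) (r (q)) (m (g (k) (f) (p)))) (r (q)) (m (k))) = g(1, 2, 0) = 2
  (h (g (g (k) (r (q)) (m (g (k) (f) (p)))) (r (q)) (m (k)))) = h(2,) = 0
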